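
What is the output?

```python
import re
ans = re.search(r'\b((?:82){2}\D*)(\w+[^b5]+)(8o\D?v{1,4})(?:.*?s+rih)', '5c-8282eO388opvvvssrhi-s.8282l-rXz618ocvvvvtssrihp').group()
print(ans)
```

8282eO388opvvvssrhi-s.8282l-rXz618ocvvvvtssrih

This matches a word boundary (`\b`, zero-width); then the literal '82' repeated 2 times, then zero or more of a non-digit (captured); then one or more of a word character, then one or more of any character except [b5] (captured); then the literal '8o', then optionally a non-digit, then 1 to 4 of a literal 'v' (captured); then zero or more of any character (lazy), then one or more of the literal 's', then the literal 'rih' (non-capturing group).
`search` walks the string left to right and returns the first match it finds.
The match spans [3:49] → '8282eO388opvvvssrhi-s.8282l-rXz618ocvvvvtssrih'.
Captured: group 1 = '8282eO', group 2 = '388opvvvssrhi-s.8282l-rXz61', group 3 = '8ocvvvv'.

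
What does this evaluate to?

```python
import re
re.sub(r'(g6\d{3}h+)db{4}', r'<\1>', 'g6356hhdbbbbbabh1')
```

'<g6356hh>babh1'

This matches the literal 'g6', then exactly 3 of a digit, then one or more of a literal 'h' (captured); then the literal 'd', then exactly 4 of the literal 'b'.
Each match is replaced using the text its own group 1 captured.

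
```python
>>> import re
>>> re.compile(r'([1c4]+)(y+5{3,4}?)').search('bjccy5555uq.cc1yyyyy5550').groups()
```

('cc', 'y555')

The match spans [2:8] → 'ccy555'.
Captured: group 1 = 'cc', group 2 = 'y555'.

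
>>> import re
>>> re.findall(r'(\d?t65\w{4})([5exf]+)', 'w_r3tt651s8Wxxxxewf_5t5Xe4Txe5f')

[('t651s8W', 'xxxxe')]

2 groups means the one result is a tuple of 2 captured strings — 1 here.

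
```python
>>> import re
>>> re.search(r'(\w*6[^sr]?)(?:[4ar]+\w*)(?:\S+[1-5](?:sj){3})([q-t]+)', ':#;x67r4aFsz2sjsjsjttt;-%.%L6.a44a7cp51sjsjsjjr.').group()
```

'x67r4aFsz2sjsjsjttt'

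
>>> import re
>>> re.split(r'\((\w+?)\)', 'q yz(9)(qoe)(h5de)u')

['q yz', '9', '', 'qoe', '', 'h5de', 'u']

Matches to split on: at [4:7] → '(9)'; at [7:12] → '(qoe)'; at [12:18] → '(h5de)'.
With a capturing group present, the delimiter's captured portion is kept in the result list.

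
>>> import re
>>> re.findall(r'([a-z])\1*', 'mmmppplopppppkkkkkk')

['m', 'p', 'l', 'o', 'p', 'k']

`\1` is not a pattern — it's the concrete string captured by group 1, re-applied verbatim.
`findall` collects group 1 from each match (6 total).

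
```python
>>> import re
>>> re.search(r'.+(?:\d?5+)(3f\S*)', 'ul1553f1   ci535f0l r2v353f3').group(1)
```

'3f3'

The match spans [0:28] → 'ul1553f1   ci535f0l r2v353f3'.
Captured: group 1 = '3f3'.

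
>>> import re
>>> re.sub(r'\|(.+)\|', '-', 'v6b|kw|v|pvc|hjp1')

'v6b-hjp1'

Matches: at [3:13] → '|kw|v|pvc|'.
`sub` substitutes '-' at each match site.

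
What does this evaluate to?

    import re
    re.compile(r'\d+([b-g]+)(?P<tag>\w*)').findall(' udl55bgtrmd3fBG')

[('bg', 'trmd3fBG')]

Pattern: one or more of a digit; then one or more of a character in [b-g] (captured); then zero or more of a word character (captured as 'tag').
Scanning left to right: at [4:16] match '55bgtrmd3fBG', groups = ('bg', 'trmd3fBG').
With 2 capturing groups, `findall` returns a 2-tuple per match.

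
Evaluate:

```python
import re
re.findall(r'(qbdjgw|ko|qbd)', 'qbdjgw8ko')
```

Branches in `(...|...)` are attempted left-to-right; the first branch that allows the whole pattern to succeed is taken.
`findall` collects group 1 from each match (2 total).

['qbdjgw', 'ko']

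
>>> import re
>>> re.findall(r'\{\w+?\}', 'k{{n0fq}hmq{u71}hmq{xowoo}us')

['{n0fq}', '{u71}', '{xowoo}']

Scanning left to right: at [2:8] → '{n0fq}'; at [11:16] → '{u71}'; at [19:26] → '{xowoo}'.
No capturing groups, so `findall` returns the 3 full match strings.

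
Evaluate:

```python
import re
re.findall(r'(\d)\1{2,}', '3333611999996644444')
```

['3', '9', '4']

`\1` is not a pattern — it's the concrete string captured by group 1, re-applied verbatim.
Walking the string: at [0:4] match '3333', group 1 = '3'; at [7:12] match '99999', group 1 = '9'; at [14:19] match '44444', group 1 = '4'.
Because there's exactly one group, `findall` drops the full match and keeps group 1 from each hit.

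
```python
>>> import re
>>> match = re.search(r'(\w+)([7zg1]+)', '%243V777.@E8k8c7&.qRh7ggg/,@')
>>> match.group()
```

'243V777'

This matches one or more of a word character (captured); then one or more of one of [7zg1] (captured).
The match spans [1:8] → '243V777'.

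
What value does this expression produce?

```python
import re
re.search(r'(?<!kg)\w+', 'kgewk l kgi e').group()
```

The negative lookaround is zero-width — it rules out positions where the adjacent text would match, without consuming anything.
`re.search` scans for the first position where the pattern succeeds.
The match spans [0:5] → 'kgewk'.

'kgewk'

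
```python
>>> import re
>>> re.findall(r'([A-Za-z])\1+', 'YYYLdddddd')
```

A backreference is literal: `\1` must see the identical characters the first group matched.
`findall` collects group 1 from each match (2 total).

['Y', 'd']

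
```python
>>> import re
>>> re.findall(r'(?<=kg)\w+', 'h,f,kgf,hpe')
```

Because the assertion is zero-width, the text it checks is not consumed and won't appear in the result.
Walking the string: at [6:7] → 'f'.
With no groups in the pattern, `findall` gives back each whole match — 1 here.

['f']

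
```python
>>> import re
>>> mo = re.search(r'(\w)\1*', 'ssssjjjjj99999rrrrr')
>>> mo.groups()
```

The backreference `\1` re-matches whatever the first group consumed, character for character.
`search` walks the string left to right and returns the first match it finds.
The match spans [0:4] → 'ssss'.
Captured: group 1 = 's'.

('s',)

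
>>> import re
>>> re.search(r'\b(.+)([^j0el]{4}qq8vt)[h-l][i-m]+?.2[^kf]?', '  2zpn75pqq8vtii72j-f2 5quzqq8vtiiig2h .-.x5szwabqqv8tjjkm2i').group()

Pattern: a word boundary (`\b`, zero-width); then one or more of any character (captured); then exactly 4 of any character except [j0el], then the literal 'qq', then the literal '8vt' (captured); then a character in [h-l], then one or more of a character in [i-m] (lazy), then any character; then a literal '2', then optionally any character except [kf].
`re.search` scans for the first position where the pattern succeeds.
The match spans [2:38] → '2zpn75pqq8vtii72j-f2 5quzqq8vtiiig2h'.
Captured: group 1 = '2zpn75pqq8vtii72j-f2 ', group 2 = '5quzqq8vt'.

'2zpn75pqq8vtii72j-f2 5quzqq8vtiiig2h'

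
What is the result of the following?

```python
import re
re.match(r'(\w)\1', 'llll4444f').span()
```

`\1` is not a pattern — it's the concrete string captured by group 1, re-applied verbatim.
With `match`, the pattern is implicitly anchored at the beginning.
The match spans [0:2] → 'll'.
Captured: group 1 = 'l'.

(0, 2)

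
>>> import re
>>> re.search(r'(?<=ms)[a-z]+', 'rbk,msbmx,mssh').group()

'bmx'

The positive lookaround only admits positions where the adjacent text matches; those characters stay outside the span.
`search` walks the string left to right and returns the first match it finds.
The match spans [6:9] → 'bmx'.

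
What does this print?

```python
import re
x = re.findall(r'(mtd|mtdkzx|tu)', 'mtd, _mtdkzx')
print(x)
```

['mtd', 'mtd']

Branches in `(...|...)` are attempted left-to-right; the first branch that allows the whole pattern to succeed is taken.
Walking the string: at [0:3] match 'mtd', group 1 = 'mtd'; at [6:9] match 'mtd', group 1 = 'mtd'.
With a single group, `findall` returns only what that group captured — 2 items.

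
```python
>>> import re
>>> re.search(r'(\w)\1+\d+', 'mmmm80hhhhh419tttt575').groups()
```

After group 1 captures some text, `\1` only succeeds where that same text appears again.
`re.search` scans for the first position where the pattern succeeds.
The match spans [0:6] → 'mmmm80'.
Captured: group 1 = 'm'.

('m',)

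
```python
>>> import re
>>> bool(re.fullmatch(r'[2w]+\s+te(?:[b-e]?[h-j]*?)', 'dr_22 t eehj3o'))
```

False

`re.fullmatch` is like wrapping the pattern in `^…$` (in single-line mode).
Here the pattern can't cover the whole string, so the call returns None, and `bool(None)` is False.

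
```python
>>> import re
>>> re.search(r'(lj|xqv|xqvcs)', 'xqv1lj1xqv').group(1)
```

The match spans [0:3] → 'xqv'.
Captured: group 1 = 'xqv'.

'xqv'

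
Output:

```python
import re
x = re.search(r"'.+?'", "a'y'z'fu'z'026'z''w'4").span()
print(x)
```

With the lazy modifier that quantifier settles for the fewest repetitions that let the rest of the pattern succeed (the atoms after it are unaffected and can still be greedy).
`re.search` tries every starting position until one works.
The match spans [1:4] → "'y'".

(1, 4)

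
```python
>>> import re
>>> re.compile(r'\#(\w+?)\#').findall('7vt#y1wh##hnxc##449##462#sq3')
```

['y1wh', 'hnxc', '449', '462']

Scanning left to right: at [3:9] match '#y1wh#', group 1 = 'y1wh'; at [9:15] match '#hnxc#', group 1 = 'hnxc'; at [15:20] match '#449#', group 1 = '449'; at [20:25] match '#462#', group 1 = '462'.
One capturing group, so `findall` returns just the captured substring from each match — 4 in all.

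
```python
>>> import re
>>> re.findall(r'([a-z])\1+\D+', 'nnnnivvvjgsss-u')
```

The backreference `\1` re-matches whatever the first group consumed, character for character.
One capturing group, so `findall` returns just the captured substring from the one match — 1 in all.

['n']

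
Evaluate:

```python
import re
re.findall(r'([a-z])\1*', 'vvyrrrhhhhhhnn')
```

['v', 'y', 'r', 'h', 'n']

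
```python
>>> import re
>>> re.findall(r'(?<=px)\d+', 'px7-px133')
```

The lookaround is zero-width — it requires the adjacent text to match without consuming it, so the asserted text isn't part of the match.
`findall` yields the raw match text (2 of them) because the pattern has no groups.

['7', '133']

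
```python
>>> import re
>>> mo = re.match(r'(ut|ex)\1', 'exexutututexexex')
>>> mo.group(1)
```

'ex'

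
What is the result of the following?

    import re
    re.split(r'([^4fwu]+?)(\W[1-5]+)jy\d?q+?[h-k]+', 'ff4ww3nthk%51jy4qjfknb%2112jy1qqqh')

['ff4ww', '3nthk', '%51', 'f', 'knb', '%2112', '']

The pattern matches one or more of any character except [4fwu] (lazy) (captured); then a non-word character, then one or more of a character in [1-5] (captured); then the literal 'jy', then optionally a digit, then one or more of a literal 'q' (lazy); then one or more of a character in [h-k].
Because the pattern has a capturing group, `split` also inserts each captured text between the pieces.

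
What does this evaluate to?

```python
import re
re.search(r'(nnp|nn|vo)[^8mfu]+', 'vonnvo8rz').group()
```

'vonnvo'

`re.search` tries every starting position until one works.
The match spans [0:6] → 'vonnvo'.
Captured: group 1 = 'vo'.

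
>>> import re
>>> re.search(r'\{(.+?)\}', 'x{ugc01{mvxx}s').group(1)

Unlike `match`, `search` isn't anchored — it looks for the pattern anywhere in the string.
The match spans [1:13] → '{ugc01{mvxx}'.
Captured: group 1 = 'ugc01{mvxx'.

'ugc01{mvxx'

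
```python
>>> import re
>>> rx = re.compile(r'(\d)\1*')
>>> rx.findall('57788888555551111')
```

After group 1 captures some text, `\1` only succeeds where that same text appears again.
Scanning left to right: at [0:1] match '5', group 1 = '5'; at [1:3] match '77', group 1 = '7'; at [3:8] match '88888', group 1 = '8'; at [8:13] match '55555', group 1 = '5'; at [13:17] match '1111', group 1 = '1'.
`findall` collects group 1 from each match (5 total).

['5', '7', '8', '5', '1']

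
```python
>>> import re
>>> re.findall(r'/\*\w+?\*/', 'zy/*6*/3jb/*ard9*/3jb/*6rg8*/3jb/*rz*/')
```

['/*6*/', '/*ard9*/', '/*6rg8*/', '/*rz*/']

Scanning left to right: at [2:7] → '/*6*/'; at [10:18] → '/*ard9*/'; at [21:29] → '/*6rg8*/'; at [32:38] → '/*rz*/'.
`findall` yields the raw match text (4 of them) because the pattern has no groups.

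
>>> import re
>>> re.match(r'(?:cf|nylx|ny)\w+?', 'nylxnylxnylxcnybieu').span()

The regex engine tests alternatives in the order written; an earlier branch that matches wins even if a later one would match more.
`re.match` won't scan ahead — the pattern has to work from the very first character.
The match spans [0:5] → 'nylxn'.

(0, 5)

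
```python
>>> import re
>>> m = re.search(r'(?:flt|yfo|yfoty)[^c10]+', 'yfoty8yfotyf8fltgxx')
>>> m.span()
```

(0, 19)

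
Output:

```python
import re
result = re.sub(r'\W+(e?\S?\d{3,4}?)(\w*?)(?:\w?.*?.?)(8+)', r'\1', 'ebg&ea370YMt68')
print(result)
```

ebgea370

The pattern matches one or more of a non-word character; then optionally a literal 'e', then optionally a non-whitespace character, then 3 to 4 of a digit (lazy) (captured); then zero or more of a word character (lazy) (captured); then optionally a word character, then zero or more of any character (lazy), then optionally any character (non-capturing group); then one or more of a literal '8' (captured).
Each match is replaced using the text its own group 1 captured.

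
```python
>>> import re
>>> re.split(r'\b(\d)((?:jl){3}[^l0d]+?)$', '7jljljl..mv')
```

['', '7', 'jljljl..mv', '']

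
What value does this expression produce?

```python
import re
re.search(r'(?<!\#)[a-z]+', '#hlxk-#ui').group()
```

'lxk'

`(?!…)`/`(?<!…)` only lets a position through if the neighbouring text does NOT match; no characters are consumed.
`search` walks the string left to right and returns the first match it finds.
The match spans [2:5] → 'lxk'.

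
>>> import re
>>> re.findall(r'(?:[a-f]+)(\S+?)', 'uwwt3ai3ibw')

['i', 'w']

The `?` after the quantifier makes it lazy — it takes as little as possible before letting the rest of the pattern try.
One capturing group, so `findall` returns just the captured substring from each match — 2 in all.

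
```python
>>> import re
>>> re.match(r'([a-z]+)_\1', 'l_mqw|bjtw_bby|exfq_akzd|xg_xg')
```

`\1` has to match the exact text group 1 already captured.
With `match`, the pattern is implicitly anchored at the beginning.
Here the string doesn't start with a match, so the call returns None.

None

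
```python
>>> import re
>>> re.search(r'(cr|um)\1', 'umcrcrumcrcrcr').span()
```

(2, 6)

`\1` has to match the exact text group 1 already captured.
The match spans [2:6] → 'crcr'.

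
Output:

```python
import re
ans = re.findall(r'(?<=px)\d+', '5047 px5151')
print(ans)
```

['5151']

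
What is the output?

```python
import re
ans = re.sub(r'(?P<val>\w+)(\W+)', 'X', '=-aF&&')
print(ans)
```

Pattern: one or more of a word character (captured as 'val'); then one or more of a non-word character (captured).
Matches: at [2:6] → 'aF&&'.
Every occurrence is swapped for 'X'.

=-X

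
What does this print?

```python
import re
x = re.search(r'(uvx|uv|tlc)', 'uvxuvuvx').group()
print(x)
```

`|` is ordered: at each position the engine commits to the first alternative that works.
`search` walks the string left to right and returns the first match it finds.
The match spans [0:3] → 'uvx'.
Captured: group 1 = 'uvx'.

uvx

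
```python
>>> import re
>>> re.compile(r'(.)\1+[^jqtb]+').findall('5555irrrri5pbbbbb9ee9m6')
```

['5', 'b']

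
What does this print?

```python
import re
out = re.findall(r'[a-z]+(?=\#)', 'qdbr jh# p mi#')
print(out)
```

['jh', 'mi']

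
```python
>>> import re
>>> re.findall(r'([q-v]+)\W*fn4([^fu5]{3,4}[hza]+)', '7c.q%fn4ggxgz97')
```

`findall` packs the 2 group values into a tuple for every match.

[('q', 'ggxgz')]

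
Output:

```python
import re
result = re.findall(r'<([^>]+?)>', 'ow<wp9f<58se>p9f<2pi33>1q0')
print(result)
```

['wp9f<58se', '2pi33']

Matches: at [2:13] match '<wp9f<58se>', group 1 = 'wp9f<58se'; at [16:23] match '<2pi33>', group 1 = '2pi33'.
Because there's exactly one group, `findall` drops the full match and keeps group 1 from each hit.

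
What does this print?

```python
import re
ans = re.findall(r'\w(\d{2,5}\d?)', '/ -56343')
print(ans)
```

['6343']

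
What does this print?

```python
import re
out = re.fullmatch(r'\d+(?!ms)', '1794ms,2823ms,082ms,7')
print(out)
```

`re.fullmatch` requires the pattern to consume the entire string.
Here there's no way to consume every character, so the call returns None.

None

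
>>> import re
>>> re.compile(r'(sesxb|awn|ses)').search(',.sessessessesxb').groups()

('ses',)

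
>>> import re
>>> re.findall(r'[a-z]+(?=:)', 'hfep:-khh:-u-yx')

Lookahead/lookbehind check context without consuming it, so the matched span excludes the asserted characters.
Walking the string: at [0:4] → 'hfep'; at [6:9] → 'khh'.
`findall` yields the raw match text (2 of them) because the pattern has no groups.

['hfep', 'khh']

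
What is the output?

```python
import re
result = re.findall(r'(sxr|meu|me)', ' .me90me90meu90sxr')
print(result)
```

['me', 'me', 'meu', 'sxr']

Alternation isn't longest-match — the leftmost alternative that fits at this position is chosen.
One capturing group, so `findall` returns just the captured substring from each match — 4 in all.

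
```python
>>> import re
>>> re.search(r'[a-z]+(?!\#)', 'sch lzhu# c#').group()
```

'sch'

Because the assertion is negative and zero-width, positions next to the forbidden text are skipped.
Unlike `match`, `search` isn't anchored — it looks for the pattern anywhere in the string.
The match spans [0:3] → 'sch'.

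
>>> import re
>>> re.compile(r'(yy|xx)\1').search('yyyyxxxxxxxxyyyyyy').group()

'yyyy'

After group 1 captures some text, `\1` only succeeds where that same text appears again.
Unlike `match`, `search` isn't anchored — it looks for the pattern anywhere in the string.
The match spans [0:4] → 'yyyy'.
Captured: group 1 = 'yy'.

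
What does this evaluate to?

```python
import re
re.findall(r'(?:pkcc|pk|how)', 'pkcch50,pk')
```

['pkcc', 'pk']

Alternation isn't longest-match — the leftmost alternative that fits at this position is chosen.
`findall` yields the raw match text (2 of them) because the pattern has no groups.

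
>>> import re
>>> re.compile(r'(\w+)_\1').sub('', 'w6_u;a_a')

'w6_u;'

A backreference is literal: `\1` must see the identical characters the first group matched.
Each match is replaced by ''.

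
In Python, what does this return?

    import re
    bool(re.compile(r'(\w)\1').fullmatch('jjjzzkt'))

False

`re.fullmatch` is like wrapping the pattern in `^…$` (in single-line mode).
Here the string isn't matched end-to-end, so the call returns None, and `bool(None)` is False.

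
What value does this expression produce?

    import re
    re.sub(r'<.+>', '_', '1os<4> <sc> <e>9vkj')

'1os_9vkj'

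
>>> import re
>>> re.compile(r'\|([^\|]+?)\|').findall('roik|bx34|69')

Scanning left to right: at [4:10] match '|bx34|', group 1 = 'bx34'.
One capturing group, so `findall` returns just the captured substring from the one match — 1 in all.

['bx34']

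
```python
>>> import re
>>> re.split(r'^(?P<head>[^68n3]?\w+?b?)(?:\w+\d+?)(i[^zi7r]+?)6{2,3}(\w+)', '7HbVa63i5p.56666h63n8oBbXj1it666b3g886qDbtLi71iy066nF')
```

This matches anchored at the start of the string; then optionally any character except [68n3], then one or more of a word character (lazy), then optionally a literal 'b' (captured as 'head'); then one or more of a word character, then one or more of a digit (lazy) (non-capturing group); then the literal 'i', then one or more of any character except [zi7r] (lazy) (captured); then 2 to 3 of a literal '6'; then one or more of a word character (captured).
The `?` after the quantifier makes it lazy — it takes as little as possible before letting the rest of the pattern try.
Matches to split on: at [0:53] → '7HbVa63i5p.56666h63n8oBbXj1it666b3g886qDbtLi71iy066nF'.
The group in the pattern means `split` returns the separators' captures alongside the pieces.

['', '7Hb', 'i5p.5', '6h63n8oBbXj1it666b3g886qDbtLi71iy066nF', '']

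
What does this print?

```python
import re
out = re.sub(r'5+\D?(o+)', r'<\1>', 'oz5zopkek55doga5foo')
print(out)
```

oz<o>pkek<o>ga<oo>

The pattern matches one or more of a literal '5', then optionally a non-digit; then one or more of a literal 'o' (captured).
Matches: at [2:5] → '5zo'; at [9:13] → '55do'; at [15:19] → '5foo'.
The replacement refers to a captured group, so each match is rewritten using its own captured text.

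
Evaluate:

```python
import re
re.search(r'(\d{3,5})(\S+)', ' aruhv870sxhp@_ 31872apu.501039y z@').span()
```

Pattern: 3 to 5 of a digit (captured); then one or more of a non-whitespace character (captured).
`search` walks the string left to right and returns the first match it finds.
The match spans [6:15] → '870sxhp@_'.
Captured: group 1 = '870', group 2 = 'sxhp@_'.

(6, 15)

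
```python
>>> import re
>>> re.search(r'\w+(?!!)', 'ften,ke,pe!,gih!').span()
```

(0, 4)

Because the assertion is negative and zero-width, positions next to the forbidden text are skipped.
`re.search` tries every starting position until one works.
The match spans [0:4] → 'ften'.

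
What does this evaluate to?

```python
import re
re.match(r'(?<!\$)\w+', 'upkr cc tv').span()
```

The negative lookaround is zero-width — it rules out positions where the adjacent text would match, without consuming anything.
`re.match` won't scan ahead — the pattern has to work from the very first character.
The match spans [0:4] → 'upkr'.

(0, 4)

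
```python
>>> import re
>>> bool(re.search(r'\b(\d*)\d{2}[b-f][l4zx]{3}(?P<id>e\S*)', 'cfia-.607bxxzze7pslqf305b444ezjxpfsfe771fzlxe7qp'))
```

False

Pattern: a word boundary (`\b`, zero-width); then zero or more of a digit (captured); then exactly 2 of a digit; then a character in [b-f], then exactly 3 of one of [l4zx]; then the literal 'e', then zero or more of a non-whitespace character (captured as 'id').
`re.search` tries every starting position until one works.
Here nothing in the string fits, so the call returns None, and `bool(None)` is False.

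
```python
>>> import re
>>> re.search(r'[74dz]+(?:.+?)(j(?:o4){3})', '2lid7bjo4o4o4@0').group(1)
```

The match spans [3:13] → 'd7bjo4o4o4'.
Captured: group 1 = 'jo4o4o4'.

'jo4o4o4'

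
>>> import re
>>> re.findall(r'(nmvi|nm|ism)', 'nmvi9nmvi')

The regex engine tests alternatives in the order written; an earlier branch that matches wins even if a later one would match more.
Because there's exactly one group, `findall` drops the full match and keeps group 1 from each hit.

['nmvi', 'nmvi']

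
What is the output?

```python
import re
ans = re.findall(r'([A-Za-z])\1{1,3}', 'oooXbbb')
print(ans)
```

['o', 'b']

The backreference `\1` re-matches whatever the first group consumed, character for character.
Because there's exactly one group, `findall` drops the full match and keeps group 1 from each hit.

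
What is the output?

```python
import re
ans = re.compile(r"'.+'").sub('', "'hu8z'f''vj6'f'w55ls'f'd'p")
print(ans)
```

Matches: at [0:25] → "'hu8z'f''vj6'f'w55ls'f'd'".
Each match is replaced by ''.

p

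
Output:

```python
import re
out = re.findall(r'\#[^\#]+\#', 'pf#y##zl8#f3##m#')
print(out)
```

['#y#', '#zl8#', '#m#']

Walking the string: at [2:5] → '#y#'; at [5:10] → '#zl8#'; at [13:16] → '#m#'.
No capturing groups, so `findall` returns the 3 full match strings.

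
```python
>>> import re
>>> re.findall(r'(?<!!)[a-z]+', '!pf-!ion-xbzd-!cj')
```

The negative lookaround is zero-width — it rules out positions where the adjacent text would match, without consuming anything.
With no groups in the pattern, `findall` gives back each whole match — 4 here.

['f', 'on', 'xbzd', 'j']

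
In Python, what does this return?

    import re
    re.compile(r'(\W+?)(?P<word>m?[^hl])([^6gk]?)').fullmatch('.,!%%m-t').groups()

The pattern matches one or more of a non-word character (lazy) (captured); then optionally the literal 'm', then any character except [hl] (captured as 'word'); then optionally any character except [6gk] (captured).
`re.fullmatch` requires the pattern to consume the entire string.
The match spans [0:8] → '.,!%%m-t'.
Captured: group 1 = '.,!%%', group 2 = 'm-', group 3 = 't'.

('.,!%%', 'm-', 't')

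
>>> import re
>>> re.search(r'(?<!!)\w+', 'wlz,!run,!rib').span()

The negative lookaround is zero-width — it rules out positions where the adjacent text would match, without consuming anything.
`search` walks the string left to right and returns the first match it finds.
The match spans [0:3] → 'wlz'.

(0, 3)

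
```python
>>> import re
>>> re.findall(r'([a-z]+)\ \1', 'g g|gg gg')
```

`\1` is not a pattern — it's the concrete string captured by group 1, re-applied verbatim.
Scanning left to right: at [0:3] match 'g g', group 1 = 'g'; at [4:9] match 'gg gg', group 1 = 'gg'.
With a single group, `findall` returns only what that group captured — 2 items.

['g', 'gg']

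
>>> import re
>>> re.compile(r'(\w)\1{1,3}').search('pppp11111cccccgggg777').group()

'pppp'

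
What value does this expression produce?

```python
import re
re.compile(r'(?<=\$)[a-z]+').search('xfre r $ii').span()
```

(8, 10)

The `(?=…)`/`(?<=…)` assertion just peeks at neighbouring text; it doesn't advance the match position.
Unlike `match`, `search` isn't anchored — it looks for the pattern anywhere in the string.
The match spans [8:10] → 'ii'.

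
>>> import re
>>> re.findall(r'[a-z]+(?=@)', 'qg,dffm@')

['dffm']

The lookaround is zero-width — it requires the adjacent text to match without consuming it, so the asserted text isn't part of the match.
Matches: at [3:7] → 'dffm'.
No capturing groups, so `findall` returns the 1 full match string.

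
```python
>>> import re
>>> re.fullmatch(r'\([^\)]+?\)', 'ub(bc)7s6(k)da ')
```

`re.fullmatch` requires the pattern to consume the entire string.
Here the pattern can't cover the whole string, so the call returns None.

None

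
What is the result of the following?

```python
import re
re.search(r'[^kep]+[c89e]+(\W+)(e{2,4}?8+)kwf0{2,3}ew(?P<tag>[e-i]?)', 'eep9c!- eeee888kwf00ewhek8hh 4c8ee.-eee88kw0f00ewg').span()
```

(3, 23)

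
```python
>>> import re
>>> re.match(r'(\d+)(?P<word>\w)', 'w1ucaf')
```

None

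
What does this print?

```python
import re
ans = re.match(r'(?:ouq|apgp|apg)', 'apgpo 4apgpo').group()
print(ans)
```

`re.match` only tries the pattern at the start of the string.
The match spans [0:4] → 'apgp'.

apgp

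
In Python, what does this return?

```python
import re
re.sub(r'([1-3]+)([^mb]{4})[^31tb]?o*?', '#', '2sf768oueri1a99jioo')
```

The `?` after the quantifier makes it lazy — it takes as little as possible before letting the rest of the pattern try.
`sub` substitutes '#' at each match site.

'#oueri#oo'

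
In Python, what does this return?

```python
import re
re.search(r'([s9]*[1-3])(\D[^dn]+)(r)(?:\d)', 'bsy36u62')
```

None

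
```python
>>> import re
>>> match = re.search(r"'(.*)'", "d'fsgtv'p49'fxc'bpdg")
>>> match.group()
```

"'fsgtv'p49'fxc'"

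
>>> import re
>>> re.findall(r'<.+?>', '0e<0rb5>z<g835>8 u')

A non-greedy quantifier consumes as few characters as it can — just enough that the remainder of the pattern still matches from where it stops; whatever follows it matches normally.
With no groups in the pattern, `findall` gives back each whole match — 2 here.

['<0rb5>', '<g835>']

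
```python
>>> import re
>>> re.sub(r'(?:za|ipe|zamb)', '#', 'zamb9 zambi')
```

'#mb9 #mbi'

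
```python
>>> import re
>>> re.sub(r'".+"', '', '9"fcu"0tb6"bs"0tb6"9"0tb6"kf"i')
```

'9i'

`sub` substitutes '' at each match site.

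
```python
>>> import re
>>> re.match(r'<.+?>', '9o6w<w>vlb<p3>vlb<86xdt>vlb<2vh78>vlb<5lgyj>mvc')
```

With `match`, the pattern is implicitly anchored at the beginning.
Here the pattern fails at index 0, so the call returns None.

None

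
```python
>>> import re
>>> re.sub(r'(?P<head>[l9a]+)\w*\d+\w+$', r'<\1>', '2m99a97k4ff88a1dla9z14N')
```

Pattern: one or more of one of [l9a] (captured as 'head'); then zero or more of a word character, then one or more of a digit, then one or more of a word character; then anchored at the end.
Matches: at [2:23] → '99a97k4ff88a1dla9z14N'.
Each match is replaced using the text its own group 1 captured.

'2m<99a9>'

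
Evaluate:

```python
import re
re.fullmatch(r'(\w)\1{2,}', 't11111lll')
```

The backreference `\1` re-matches whatever the first group consumed, character for character.
`fullmatch` succeeds only if the pattern covers the string from start to end.
Here there's no way to consume every character, so the call returns None.

None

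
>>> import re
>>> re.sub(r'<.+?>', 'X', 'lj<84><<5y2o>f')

The `?` after the quantifier makes it lazy — it takes as little as possible before letting the rest of the pattern try.
Each match is replaced by 'X'.

'ljXXf'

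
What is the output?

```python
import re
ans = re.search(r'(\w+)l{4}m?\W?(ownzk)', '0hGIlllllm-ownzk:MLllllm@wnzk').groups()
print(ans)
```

This matches one or more of a word character (captured); then exactly 4 of the literal 'l', then optionally the literal 'm'; then optionally a non-word character; then the literal 'ow', then the literal 'nzk' (captured).
Unlike `match`, `search` isn't anchored — it looks for the pattern anywhere in the string.
The match spans [0:16] → '0hGIlllllm-ownzk'.
Captured: group 1 = '0hGIl', group 2 = 'ownzk'.

('0hGIl', 'ownzk')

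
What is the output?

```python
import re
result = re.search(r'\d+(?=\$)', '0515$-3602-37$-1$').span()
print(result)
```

The positive lookaround only admits positions where the adjacent text matches; those characters stay outside the span.
`re.search` scans for the first position where the pattern succeeds.
The match spans [0:4] → '0515'.

(0, 4)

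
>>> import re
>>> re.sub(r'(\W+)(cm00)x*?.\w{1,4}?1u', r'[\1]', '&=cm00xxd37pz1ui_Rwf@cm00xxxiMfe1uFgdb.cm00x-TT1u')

'[&=]i_Rwf[@]Fgdb[.]'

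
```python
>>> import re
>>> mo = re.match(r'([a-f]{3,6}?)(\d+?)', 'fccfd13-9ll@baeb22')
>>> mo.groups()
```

The match spans [0:6] → 'fccfd1'.
Captured: group 1 = 'fccfd', group 2 = '1'.

('fccfd', '1')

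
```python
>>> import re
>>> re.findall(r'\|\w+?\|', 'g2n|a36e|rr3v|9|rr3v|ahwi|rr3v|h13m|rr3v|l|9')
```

['|a36e|', '|9|', '|ahwi|', '|h13m|', '|l|']

Walking the string: at [3:9] → '|a36e|'; at [13:16] → '|9|'; at [20:26] → '|ahwi|'; at [30:36] → '|h13m|'; at [40:43] → '|l|'.
Since nothing is captured, `findall` lists the 5 matched substrings directly.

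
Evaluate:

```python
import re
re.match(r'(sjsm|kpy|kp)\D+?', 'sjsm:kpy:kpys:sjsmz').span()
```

`re.match` won't scan ahead — the pattern has to work from the very first character.
The match spans [0:5] → 'sjsm:'.

(0, 5)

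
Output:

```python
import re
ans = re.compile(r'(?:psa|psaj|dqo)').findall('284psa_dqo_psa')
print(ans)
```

['psa', 'dqo', 'psa']

Scanning left to right: at [3:6] → 'psa'; at [7:10] → 'dqo'; at [11:14] → 'psa'.
Since nothing is captured, `findall` lists the 3 matched substrings directly.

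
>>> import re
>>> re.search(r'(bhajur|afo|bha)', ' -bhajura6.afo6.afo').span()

Branches in `(...|...)` are attempted left-to-right; the first branch that allows the whole pattern to succeed is taken.
`search` walks the string left to right and returns the first match it finds.
The match spans [2:8] → 'bhajur'.
Captured: group 1 = 'bhajur'.

(2, 8)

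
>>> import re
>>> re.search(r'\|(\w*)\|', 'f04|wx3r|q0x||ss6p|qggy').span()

(3, 9)

The match spans [3:9] → '|wx3r|'.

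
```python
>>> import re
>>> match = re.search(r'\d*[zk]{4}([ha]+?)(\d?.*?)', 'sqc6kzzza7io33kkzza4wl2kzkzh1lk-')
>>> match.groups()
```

('a', '7')

This matches zero or more of a digit, then exactly 4 of one of [zk]; then one or more of one of [ha] (lazy) (captured); then optionally a digit, then zero or more of any character (lazy) (captured).
Because the quantifier is non-greedy, it stops expanding at the earliest point where the rest of the pattern can succeed.
`search` walks the string left to right and returns the first match it finds.
The match spans [3:10] → '6kzzza7'.
Captured: group 1 = 'a', group 2 = '7'.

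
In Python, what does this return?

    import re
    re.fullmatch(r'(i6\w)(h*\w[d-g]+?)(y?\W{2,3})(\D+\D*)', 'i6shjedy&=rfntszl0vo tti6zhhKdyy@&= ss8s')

None

This matches the literal 'i6', then a word character (captured); then zero or more of a literal 'h', then a word character, then one or more of a character in [d-g] (lazy) (captured); then optionally a literal 'y', then 2 to 3 of a non-word character (captured); then one or more of a non-digit, then zero or more of a non-digit (captured).
`re.fullmatch` requires the pattern to consume the entire string.
Here there's no way to consume every character, so the call returns None.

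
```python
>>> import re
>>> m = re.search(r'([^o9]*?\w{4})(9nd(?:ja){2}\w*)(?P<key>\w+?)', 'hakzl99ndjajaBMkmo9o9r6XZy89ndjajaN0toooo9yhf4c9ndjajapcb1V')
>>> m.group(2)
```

'9ndjajaBMkmo9o9r6XZy89ndjajaN0toooo9yhf4c9ndjajapcb1'

This matches zero or more of any character except [o9] (lazy), then exactly 4 of a word character (captured); then the literal '9nd', then the literal 'ja' repeated 2 times, then zero or more of a word character (captured); then one or more of a word character (lazy) (captured as 'key').
`search` walks the string left to right and returns the first match it finds.
The match spans [0:59] → 'hakzl99ndjajaBMkmo9o9r6XZy89ndjajaN0toooo9yhf4c9ndjajapcb1V'.
Captured: group 1 = 'hakzl9', group 2 = '9ndjajaBMkmo9o9r6XZy89ndjajaN0toooo9yhf4c9ndjajapcb1', group 3 = 'V'.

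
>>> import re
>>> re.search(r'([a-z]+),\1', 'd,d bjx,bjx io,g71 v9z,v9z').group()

After group 1 captures some text, `\1` only succeeds where that same text appears again.
`search` walks the string left to right and returns the first match it finds.
The match spans [0:3] → 'd,d'.
Captured: group 1 = 'd'.

'd,d'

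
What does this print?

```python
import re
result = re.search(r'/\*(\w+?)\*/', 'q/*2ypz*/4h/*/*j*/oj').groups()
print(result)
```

('2ypz',)

`re.search` scans for the first position where the pattern succeeds.
The match spans [1:9] → '/*2ypz*/'.
Captured: group 1 = '2ypz'.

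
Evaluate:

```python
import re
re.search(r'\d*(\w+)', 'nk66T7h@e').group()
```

Pattern: zero or more of a digit; then one or more of a word character (captured).
`search` walks the string left to right and returns the first match it finds.
The match spans [0:7] → 'nk66T7h'.
Captured: group 1 = 'nk66T7h'.

'nk66T7h'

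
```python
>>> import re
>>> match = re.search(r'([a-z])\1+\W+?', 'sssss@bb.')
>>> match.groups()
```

The match spans [0:6] → 'sssss@'.
Captured: group 1 = 's'.

('s',)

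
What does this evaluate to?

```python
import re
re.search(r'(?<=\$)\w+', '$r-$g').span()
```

(1, 2)

The lookaround is zero-width — it requires the adjacent text to match without consuming it, so the asserted text isn't part of the match.
Unlike `match`, `search` isn't anchored — it looks for the pattern anywhere in the string.
The match spans [1:2] → 'r'.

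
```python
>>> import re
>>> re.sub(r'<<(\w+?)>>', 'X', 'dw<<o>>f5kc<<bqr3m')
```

'dwXf5kc<<bqr3m'

Matches: at [2:7] → '<<o>>'.
`sub` substitutes 'X' at each match site.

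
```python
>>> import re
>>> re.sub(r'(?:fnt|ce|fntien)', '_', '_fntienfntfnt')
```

'__ien__'

`|` is ordered: at each position the engine commits to the first alternative that works.
`sub` substitutes '_' at each match site.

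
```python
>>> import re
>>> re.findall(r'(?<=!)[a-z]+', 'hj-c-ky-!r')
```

The lookaround is zero-width — it requires the adjacent text to match without consuming it, so the asserted text isn't part of the match.
Scanning left to right: at [9:10] → 'r'.
With no groups in the pattern, `findall` gives back each whole match — 1 here.

['r']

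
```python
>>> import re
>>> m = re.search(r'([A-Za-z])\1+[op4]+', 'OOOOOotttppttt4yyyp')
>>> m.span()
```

The backreference `\1` re-matches whatever the first group consumed, character for character.
The match spans [0:6] → 'OOOOOo'.

(0, 6)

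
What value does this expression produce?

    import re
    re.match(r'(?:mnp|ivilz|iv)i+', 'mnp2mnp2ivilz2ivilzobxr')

None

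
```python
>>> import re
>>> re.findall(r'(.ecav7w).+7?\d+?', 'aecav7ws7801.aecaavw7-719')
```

['aecav7w']

Because there's exactly one group, `findall` drops the full match and keeps group 1 from the one hit.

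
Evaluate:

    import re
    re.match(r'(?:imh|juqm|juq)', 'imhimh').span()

(0, 3)

`re.match` won't scan ahead — the pattern has to work from the very first character.
The match spans [0:3] → 'imh'.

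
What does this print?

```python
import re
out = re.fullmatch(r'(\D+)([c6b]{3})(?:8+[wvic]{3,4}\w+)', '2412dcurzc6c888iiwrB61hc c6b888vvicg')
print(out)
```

None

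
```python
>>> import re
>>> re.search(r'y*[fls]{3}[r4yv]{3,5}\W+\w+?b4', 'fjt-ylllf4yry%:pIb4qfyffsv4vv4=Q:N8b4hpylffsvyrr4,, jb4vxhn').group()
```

The pattern matches zero or more of the literal 'y', then exactly 3 of one of [fls], then 3 to 5 of one of [r4yv]; then one or more of a non-word character, then one or more of a word character (lazy), then the literal 'b4'.
Unlike `match`, `search` isn't anchored — it looks for the pattern anywhere in the string.
The match spans [6:19] → 'llf4yry%:pIb4'.

'llf4yry%:pIb4'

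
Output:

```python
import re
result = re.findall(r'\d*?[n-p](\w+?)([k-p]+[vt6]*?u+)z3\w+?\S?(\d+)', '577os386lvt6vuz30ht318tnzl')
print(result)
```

[('s386', 'lvt6vu', '318')]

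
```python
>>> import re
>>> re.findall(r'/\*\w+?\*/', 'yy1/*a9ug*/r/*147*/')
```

Scanning left to right: at [3:11] → '/*a9ug*/'; at [12:19] → '/*147*/'.
`findall` yields the raw match text (2 of them) because the pattern has no groups.

['/*a9ug*/', '/*147*/']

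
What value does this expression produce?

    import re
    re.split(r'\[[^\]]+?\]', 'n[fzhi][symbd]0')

['n', '', '0']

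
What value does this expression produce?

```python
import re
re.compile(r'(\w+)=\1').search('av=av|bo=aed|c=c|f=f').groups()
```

('av',)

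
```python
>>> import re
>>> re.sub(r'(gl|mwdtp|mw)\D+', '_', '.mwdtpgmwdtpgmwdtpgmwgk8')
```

Matches: at [1:23] → 'mwdtpgmwdtpgmwdtpgmwgk'.
`sub` substitutes '_' at each match site.

'._8'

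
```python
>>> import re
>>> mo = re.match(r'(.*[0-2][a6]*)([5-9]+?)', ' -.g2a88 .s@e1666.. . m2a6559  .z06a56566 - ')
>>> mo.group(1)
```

' -.g2a88 .s@e1666.. . m2a6559  .z06a'

The match spans [0:37] → ' -.g2a88 .s@e1666.. . m2a6559  .z06a5'.
Captured: group 1 = ' -.g2a88 .s@e1666.. . m2a6559  .z06a', group 2 = '5'.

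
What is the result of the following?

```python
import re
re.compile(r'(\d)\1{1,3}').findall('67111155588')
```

['1', '5', '8']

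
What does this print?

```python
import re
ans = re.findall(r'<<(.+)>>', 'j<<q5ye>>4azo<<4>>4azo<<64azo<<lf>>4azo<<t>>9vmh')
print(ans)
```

Walking the string: at [1:44] match '<<q5ye>>4azo<<4>>4azo<<64azo<<lf>>4azo<<t>>', group 1 = 'q5ye>>4azo<<4>>4azo<<64azo<<lf>>4azo<<t'.
One capturing group, so `findall` returns just the captured substring from the one match — 1 in all.

['q5ye>>4azo<<4>>4azo<<64azo<<lf>>4azo<<t']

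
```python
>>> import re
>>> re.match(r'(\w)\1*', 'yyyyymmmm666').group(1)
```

'y'

The backreference `\1` re-matches whatever the first group consumed, character for character.
With `match`, the pattern is implicitly anchored at the beginning.
The match spans [0:5] → 'yyyyy'.
Captured: group 1 = 'y'.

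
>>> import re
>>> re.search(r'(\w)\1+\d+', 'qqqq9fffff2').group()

A backreference is literal: `\1` must see the identical characters the first group matched.
Unlike `match`, `search` isn't anchored — it looks for the pattern anywhere in the string.
The match spans [0:5] → 'qqqq9'.
Captured: group 1 = 'q'.

'qqqq9'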